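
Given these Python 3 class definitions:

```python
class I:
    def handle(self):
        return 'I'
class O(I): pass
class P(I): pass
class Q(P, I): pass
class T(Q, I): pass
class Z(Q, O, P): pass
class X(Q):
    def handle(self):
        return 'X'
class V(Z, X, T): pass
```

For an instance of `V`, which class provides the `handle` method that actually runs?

X

L[V] = V + merge(L[Z], L[X], L[T], [Z X T])
  take Z:  [Z Q O P I object] + [X Q P I object] + [T Q P I object] + [Z X T]
  take X:  [Q O P I object] + [X Q P I object] + [T Q P I object] + [X T]
  take T:  [Q O P I object] + [Q P I object] + [T Q P I object] + [T]
  take Q:  [Q O P I object] + [Q P I object] + [Q P I object]
  take O:  [O P I object] + [P I object] + [P I object]
  take P:  [P I object] + [P I object] + [P I object]
  take I:  [I object] + [I object] + [I object]
  take object:  [object] + [object] + [object]
MRO: V Z X T Q O P I object
handle is defined in: I, X. First along the MRO is X.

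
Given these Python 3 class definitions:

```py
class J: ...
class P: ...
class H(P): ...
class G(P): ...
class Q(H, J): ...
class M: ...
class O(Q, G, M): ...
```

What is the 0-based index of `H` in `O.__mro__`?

L[O] = O + merge(L[Q], L[G], L[M], [Q G M])
  take Q:  [Q H P J object] + [G P object] + [M object] + [Q G M]
  take H:  [H P J object] + [G P object] + [M object] + [G M]
  take G:  [P J object] + [G P object] + [M object] + [G M]
  take P:  [P J object] + [P object] + [M object] + [M]
  take J:  [J object] + [object] + [M object] + [M]
  take M:  [object] + [object] + [M object] + [M]
  take object:  [object] + [object] + [object]
MRO: O Q H G P J M object
H sits at index 2.

2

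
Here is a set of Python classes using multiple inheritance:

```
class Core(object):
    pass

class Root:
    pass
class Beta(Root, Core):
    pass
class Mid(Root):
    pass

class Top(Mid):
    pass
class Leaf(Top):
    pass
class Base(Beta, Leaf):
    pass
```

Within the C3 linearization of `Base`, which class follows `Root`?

L[Base] = Base + merge(L[Beta], L[Leaf], [Beta Leaf])
  take Beta:  [Beta Root Core object] + [Leaf Top Mid Root object] + [Beta Leaf]
  take Leaf:  [Root Core object] + [Leaf Top Mid Root object] + [Leaf]
  take Top:  [Root Core object] + [Top Mid Root object]
  take Mid:  [Root Core object] + [Mid Root object]
  take Root:  [Root Core object] + [Root object]
  take Core:  [Core object] + [object]
  take object:  [object] + [object]
MRO: Base Beta Leaf Top Mid Root Core object
Root is at position 5; next is Core.

Core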